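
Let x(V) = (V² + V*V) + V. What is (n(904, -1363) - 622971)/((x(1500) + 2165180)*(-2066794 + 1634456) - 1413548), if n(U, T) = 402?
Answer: 207523/960753503796 ≈ 2.1600e-7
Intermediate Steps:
x(V) = V + 2*V² (x(V) = (V² + V²) + V = 2*V² + V = V + 2*V²)
(n(904, -1363) - 622971)/((x(1500) + 2165180)*(-2066794 + 1634456) - 1413548) = (402 - 622971)/((1500*(1 + 2*1500) + 2165180)*(-2066794 + 1634456) - 1413548) = -622569/((1500*(1 + 3000) + 2165180)*(-432338) - 1413548) = -622569/((1500*3001 + 2165180)*(-432338) - 1413548) = -622569/((4501500 + 2165180)*(-432338) - 1413548) = -622569/(6666680*(-432338) - 1413548) = -622569/(-2882259097840 - 1413548) = -622569/(-2882260511388) = -622569*(-1/2882260511388) = 207523/960753503796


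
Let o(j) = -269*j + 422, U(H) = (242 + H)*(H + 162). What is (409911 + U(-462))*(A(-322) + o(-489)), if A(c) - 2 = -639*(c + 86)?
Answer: 134572877559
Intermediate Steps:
A(c) = -54952 - 639*c (A(c) = 2 - 639*(c + 86) = 2 - 639*(86 + c) = 2 + (-54954 - 639*c) = -54952 - 639*c)
U(H) = (162 + H)*(242 + H) (U(H) = (242 + H)*(162 + H) = (162 + H)*(242 + H))
o(j) = 422 - 269*j
(409911 + U(-462))*(A(-322) + o(-489)) = (409911 + (39204 + (-462)**2 + 404*(-462)))*((-54952 - 639*(-322)) + (422 - 269*(-489))) = (409911 + (39204 + 213444 - 186648))*((-54952 + 205758) + (422 + 131541)) = (409911 + 66000)*(150806 + 131963) = 475911*282769 = 134572877559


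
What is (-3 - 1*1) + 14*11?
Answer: 150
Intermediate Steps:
(-3 - 1*1) + 14*11 = (-3 - 1) + 154 = -4 + 154 = 150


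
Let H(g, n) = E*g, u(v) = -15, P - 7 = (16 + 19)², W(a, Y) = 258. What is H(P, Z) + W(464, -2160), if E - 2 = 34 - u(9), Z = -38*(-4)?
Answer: 63090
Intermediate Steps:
P = 1232 (P = 7 + (16 + 19)² = 7 + 35² = 7 + 1225 = 1232)
Z = 152
E = 51 (E = 2 + (34 - 1*(-15)) = 2 + (34 + 15) = 2 + 49 = 51)
H(g, n) = 51*g
H(P, Z) + W(464, -2160) = 51*1232 + 258 = 62832 + 258 = 63090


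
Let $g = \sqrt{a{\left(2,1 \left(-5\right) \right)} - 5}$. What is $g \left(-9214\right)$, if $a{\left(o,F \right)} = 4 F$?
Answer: $- 46070 i \approx - 46070.0 i$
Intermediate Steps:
$g = 5 i$ ($g = \sqrt{4 \cdot 1 \left(-5\right) - 5} = \sqrt{4 \left(-5\right) - 5} = \sqrt{-20 - 5} = \sqrt{-25} = 5 i \approx 5.0 i$)
$g \left(-9214\right) = 5 i \left(-9214\right) = - 46070 i$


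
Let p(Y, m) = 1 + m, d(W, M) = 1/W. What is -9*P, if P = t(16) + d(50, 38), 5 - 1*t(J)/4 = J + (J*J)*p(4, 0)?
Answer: 480591/50 ≈ 9611.8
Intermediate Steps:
t(J) = 20 - 4*J - 4*J² (t(J) = 20 - 4*(J + (J*J)*(1 + 0)) = 20 - 4*(J + J²*1) = 20 - 4*(J + J²) = 20 + (-4*J - 4*J²) = 20 - 4*J - 4*J²)
P = -53399/50 (P = (20 - 4*16 - 4*16²) + 1/50 = (20 - 64 - 4*256) + 1/50 = (20 - 64 - 1024) + 1/50 = -1068 + 1/50 = -53399/50 ≈ -1068.0)
-9*P = -9*(-53399/50) = 480591/50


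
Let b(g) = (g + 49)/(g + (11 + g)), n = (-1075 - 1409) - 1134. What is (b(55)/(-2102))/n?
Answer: 26/230052339 ≈ 1.1302e-7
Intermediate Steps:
n = -3618 (n = -2484 - 1134 = -3618)
b(g) = (49 + g)/(11 + 2*g)
(b(55)/(-2102))/n = (((49 + 55)/(11 + 2*55))/(-2102))/(-3618) = ((104/(11 + 110))*(-1/2102))*(-1/3618) = ((104/121)*(-1/2102))*(-1/3618) = -52/127171*(-1/3618) = 26/230052339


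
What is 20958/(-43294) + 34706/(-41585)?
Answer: -1187049997/900190495 ≈ -1.3187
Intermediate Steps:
20958/(-43294) + 34706/(-41585) = 20958*(-1/43294) + 34706*(-1/41585) = -10479/21647 - 34706/41585 = -1187049997/900190495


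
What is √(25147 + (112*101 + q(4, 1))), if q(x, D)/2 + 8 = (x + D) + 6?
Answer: √36465 ≈ 190.96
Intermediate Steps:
q(x, D) = -4 + 2*D + 2*x (q(x, D) = -16 + 2*((x + D) + 6) = -16 + 2*((D + x) + 6) = -16 + 2*(6 + D + x) = -16 + (12 + 2*D + 2*x) = -4 + 2*D + 2*x)
√(25147 + (112*101 + q(4, 1))) = √(25147 + (112*101 + (-4 + 2*1 + 2*4))) = √(25147 + (11312 + (-4 + 2 + 8))) = √(25147 + (11312 + 6)) = √(25147 + 11318) = √36465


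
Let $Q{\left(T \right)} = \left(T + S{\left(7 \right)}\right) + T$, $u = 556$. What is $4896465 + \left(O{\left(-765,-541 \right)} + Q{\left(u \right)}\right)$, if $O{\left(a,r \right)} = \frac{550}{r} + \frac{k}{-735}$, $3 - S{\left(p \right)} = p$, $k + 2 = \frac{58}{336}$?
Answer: $\frac{327170934147727}{66802680} \approx 4.8976 \cdot 10^{6}$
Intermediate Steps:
$k = - \frac{307}{168}$ ($k = -2 + \frac{58}{336} = -2 + 58 \cdot \frac{1}{336} = -2 + \frac{29}{168} = - \frac{307}{168} \approx -1.8274$)
$S{\left(p \right)} = 3 - p$
$Q{\left(T \right)} = -4 + 2 T$ ($Q{\left(T \right)} = \left(T + \left(3 - 7\right)\right) + T = \left(T - 4\right) + T = \left(-4 + T\right) + T = -4 + 2 T$)
$O{\left(a,r \right)} = \frac{307}{123480} + \frac{550}{r}$ ($O{\left(a,r \right)} = \frac{550}{r} - \frac{307}{168 \left(-735\right)} = \frac{550}{r} - - \frac{307}{123480} = \frac{550}{r} + \frac{307}{123480} = \frac{307}{123480} + \frac{550}{r}$)
$4896465 + \left(O{\left(-765,-541 \right)} + Q{\left(u \right)}\right) = 4896465 + \left(\left(\frac{307}{123480} + \frac{550}{-541}\right) + \left(-4 + 2 \cdot 556\right)\right) = 4896465 + \left(\left(\frac{307}{123480} + 550 \left(- \frac{1}{541}\right)\right) + \left(-4 + 1112\right)\right) = 4896465 + \left(\left(\frac{307}{123480} - \frac{550}{541}\right) + 1108\right) = 4896465 + \left(- \frac{67747913}{66802680} + 1108\right) = 4896465 + \frac{73949621527}{66802680} = \frac{327170934147727}{66802680}$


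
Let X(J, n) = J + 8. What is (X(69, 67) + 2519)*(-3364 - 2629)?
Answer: -15557828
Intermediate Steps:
X(J, n) = 8 + J
(X(69, 67) + 2519)*(-3364 - 2629) = ((8 + 69) + 2519)*(-3364 - 2629) = (77 + 2519)*(-5993) = 2596*(-5993) = -15557828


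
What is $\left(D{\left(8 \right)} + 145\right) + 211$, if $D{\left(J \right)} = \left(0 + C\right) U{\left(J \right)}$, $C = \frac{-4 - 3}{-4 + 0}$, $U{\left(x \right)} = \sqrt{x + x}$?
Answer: $363$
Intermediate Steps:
$U{\left(x \right)} = \sqrt{2} \sqrt{x}$ ($U{\left(x \right)} = \sqrt{2 x} = \sqrt{2} \sqrt{x}$)
$C = \frac{7}{4}$ ($C = - \frac{7}{-4} = \left(-7\right) \left(- \frac{1}{4}\right) = \frac{7}{4} \approx 1.75$)
$D{\left(J \right)} = \frac{7 \sqrt{2} \sqrt{J}}{4}$ ($D{\left(J \right)} = \left(0 + \frac{7}{4}\right) \sqrt{2} \sqrt{J} = \frac{7 \sqrt{2} \sqrt{J}}{4}$)
$\left(D{\left(8 \right)} + 145\right) + 211 = \left(\frac{7 \sqrt{2} \sqrt{8}}{4} + 145\right) + 211 = \left(\frac{7 \sqrt{2} \cdot 2 \sqrt{2}}{4} + 145\right) + 211 = \left(7 + 145\right) + 211 = 152 + 211 = 363$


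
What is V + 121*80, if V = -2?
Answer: 9678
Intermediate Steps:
V + 121*80 = -2 + 121*80 = -2 + 9680 = 9678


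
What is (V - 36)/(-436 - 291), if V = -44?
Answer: 80/727 ≈ 0.11004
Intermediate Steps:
(V - 36)/(-436 - 291) = (-44 - 36)/(-436 - 291) = -80/(-727) = -80*(-1/727) = 80/727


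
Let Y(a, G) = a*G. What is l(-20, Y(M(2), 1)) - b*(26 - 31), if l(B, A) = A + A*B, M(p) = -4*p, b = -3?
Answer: 137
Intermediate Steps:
Y(a, G) = G*a
l(-20, Y(M(2), 1)) - b*(26 - 31) = (1*(-4*2))*(1 - 20) - (-3)*(26 - 31) = (1*(-8))*(-19) - (-3)*(-5) = -8*(-19) - 1*15 = 152 - 15 = 137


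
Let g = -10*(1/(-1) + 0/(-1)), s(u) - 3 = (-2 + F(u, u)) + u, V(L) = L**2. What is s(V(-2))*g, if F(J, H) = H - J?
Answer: 50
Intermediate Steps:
s(u) = 1 + u (s(u) = 3 + ((-2 + (u - u)) + u) = 3 + ((-2 + 0) + u) = 3 + (-2 + u) = 1 + u)
g = 10 (g = -10*(1*(-1) + 0*(-1)) = -10*(-1 + 0) = -10*(-1) = 10)
s(V(-2))*g = (1 + (-2)**2)*10 = (1 + 4)*10 = 5*10 = 50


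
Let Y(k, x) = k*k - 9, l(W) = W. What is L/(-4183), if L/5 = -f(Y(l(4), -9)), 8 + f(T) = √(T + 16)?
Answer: -40/4183 + 5*√23/4183 ≈ -0.0038300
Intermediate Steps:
Y(k, x) = -9 + k² (Y(k, x) = k² - 9 = -9 + k²)
f(T) = -8 + √(16 + T) (f(T) = -8 + √(T + 16) = -8 + √(16 + T))
L = 40 - 5*√23 (L = 5*(-(-8 + √(16 + (-9 + 4²)))) = 5*(-(-8 + √(16 + (-9 + 16)))) = 5*(-(-8 + √(16 + 7))) = 5*(-(-8 + √23)) = 5*(8 - √23) = 40 - 5*√23 ≈ 16.021)
L/(-4183) = (40 - 5*√23)/(-4183) = (40 - 5*√23)*(-1/4183) = -40/4183 + 5*√23/4183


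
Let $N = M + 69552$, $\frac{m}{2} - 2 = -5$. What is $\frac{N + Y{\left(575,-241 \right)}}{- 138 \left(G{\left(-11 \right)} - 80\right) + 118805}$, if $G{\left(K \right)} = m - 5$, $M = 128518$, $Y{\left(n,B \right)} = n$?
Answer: $\frac{198645}{131363} \approx 1.5122$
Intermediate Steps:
$m = -6$ ($m = 4 + 2 \left(-5\right) = 4 - 10 = -6$)
$N = 198070$ ($N = 128518 + 69552 = 198070$)
$G{\left(K \right)} = -11$ ($G{\left(K \right)} = -6 - 5 = -11$)
$\frac{N + Y{\left(575,-241 \right)}}{- 138 \left(G{\left(-11 \right)} - 80\right) + 118805} = \frac{198070 + 575}{- 138 \left(-11 - 80\right) + 118805} = \frac{198645}{\left(-138\right) \left(-91\right) + 118805} = \frac{198645}{12558 + 118805} = \frac{198645}{131363}$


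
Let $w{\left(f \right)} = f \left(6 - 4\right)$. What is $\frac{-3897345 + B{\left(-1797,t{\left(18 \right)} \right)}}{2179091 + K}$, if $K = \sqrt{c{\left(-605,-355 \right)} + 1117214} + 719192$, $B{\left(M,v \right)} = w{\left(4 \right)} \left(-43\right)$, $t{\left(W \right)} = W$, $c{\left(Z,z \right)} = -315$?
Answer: $- \frac{364406637677}{270969136490} + \frac{3897689 \sqrt{1116899}}{8400043231190} \approx -1.3443$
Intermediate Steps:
$w{\left(f \right)} = 2 f$ ($w{\left(f \right)} = f 2 = 2 f$)
$B{\left(M,v \right)} = -344$ ($B{\left(M,v \right)} = 2 \cdot 4 \left(-43\right) = 8 \left(-43\right) = -344$)
$K = 719192 + \sqrt{1116899}$ ($K = \sqrt{-315 + 1117214} + 719192 = \sqrt{1116899} + 719192 = 719192 + \sqrt{1116899} \approx 7.2025 \cdot 10^{5}$)
$\frac{-3897345 + B{\left(-1797,t{\left(18 \right)} \right)}}{2179091 + K} = \frac{-3897345 - 344}{2179091 + \left(719192 + \sqrt{1116899}\right)} = - \frac{3897689}{2898283 + \sqrt{1116899}}$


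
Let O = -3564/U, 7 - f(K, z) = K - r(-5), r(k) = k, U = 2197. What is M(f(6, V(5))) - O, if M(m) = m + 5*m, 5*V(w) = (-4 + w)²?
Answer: -49164/2197 ≈ -22.378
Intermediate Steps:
V(w) = (-4 + w)²/5
f(K, z) = 2 - K (f(K, z) = 7 - (K - 1*(-5)) = 7 - (K + 5) = 7 - (5 + K) = 7 + (-5 - K) = 2 - K)
M(m) = 6*m
O = -3564/2197 ≈ -1.6222
M(f(6, V(5))) - O = 6*(2 - 1*6) - 1*(-3564/2197) = 6*(2 - 6) + 3564/2197 = 6*(-4) + 3564/2197 = -24 + 3564/2197 = -49164/2197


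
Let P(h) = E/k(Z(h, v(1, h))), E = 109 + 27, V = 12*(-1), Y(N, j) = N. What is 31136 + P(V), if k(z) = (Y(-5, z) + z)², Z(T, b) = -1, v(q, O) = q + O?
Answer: 280258/9 ≈ 31140.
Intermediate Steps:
v(q, O) = O + q
V = -12
k(z) = (-5 + z)²
E = 136
P(h) = 34/9 (P(h) = 136/((-5 - 1)²) = 136/((-6)²) = 136/36 = 136*(1/36) = 34/9)
31136 + P(V) = 31136 + 34/9 = 280258/9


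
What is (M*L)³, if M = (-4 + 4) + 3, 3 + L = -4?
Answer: -9261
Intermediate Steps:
L = -7 (L = -3 - 4 = -7)
M = 3 (M = 0 + 3 = 3)
(M*L)³ = (3*(-7))³ = (-21)³ = -9261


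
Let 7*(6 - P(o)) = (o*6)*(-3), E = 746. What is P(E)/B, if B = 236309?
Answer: 13470/1654163 ≈ 0.0081431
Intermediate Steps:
P(o) = 6 + 18*o/7 (P(o) = 6 - o*6*(-3)/7 = 6 - 6*o*(-3)/7 = 6 - (-18)*o/7 = 6 + 18*o/7)
P(E)/B = (6 + (18/7)*746)/236309 = (6 + 13428/7)*(1/236309) = (13470/7)*(1/236309) = 13470/1654163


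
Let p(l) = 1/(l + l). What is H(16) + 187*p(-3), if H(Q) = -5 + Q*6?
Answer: 359/6 ≈ 59.833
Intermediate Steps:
p(l) = 1/(2*l)
H(Q) = -5 + 6*Q
H(16) + 187*p(-3) = (-5 + 6*16) + 187*((1/2)/(-3)) = (-5 + 96) + 187*((1/2)*(-1/3)) = 91 + 187*(-1/6) = 91 - 187/6 = 359/6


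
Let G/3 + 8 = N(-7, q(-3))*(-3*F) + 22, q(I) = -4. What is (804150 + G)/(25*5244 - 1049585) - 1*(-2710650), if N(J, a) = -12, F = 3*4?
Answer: 2489690559762/918485 ≈ 2.7106e+6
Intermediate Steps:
F = 12
G = 1338 (G = -24 + 3*(-(-36)*12 + 22) = -24 + 3*(-12*(-36) + 22) = -24 + 3*(432 + 22) = -24 + 3*454 = -24 + 1362 = 1338)
(804150 + G)/(25*5244 - 1049585) - 1*(-2710650) = (804150 + 1338)/(25*5244 - 1049585) - 1*(-2710650) = 805488/(131100 - 1049585) + 2710650 = 805488/(-918485) + 2710650 = 805488*(-1/918485) + 2710650 = -805488/918485 + 2710650 = 2489690559762/918485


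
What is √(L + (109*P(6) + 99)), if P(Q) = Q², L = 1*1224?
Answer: 3*√583 ≈ 72.436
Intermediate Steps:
L = 1224
√(L + (109*P(6) + 99)) = √(1224 + (109*6² + 99)) = √(1224 + (109*36 + 99)) = √(1224 + (3924 + 99)) = √(1224 + 4023) = √5247 = 3*√583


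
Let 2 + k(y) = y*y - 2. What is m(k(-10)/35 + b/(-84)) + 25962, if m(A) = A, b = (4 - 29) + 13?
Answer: 908771/35 ≈ 25965.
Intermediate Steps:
b = -12 (b = -25 + 13 = -12)
k(y) = -4 + y**2 (k(y) = -2 + (y*y - 2) = -2 + (y**2 - 2) = -2 + (-2 + y**2) = -4 + y**2)
m(k(-10)/35 + b/(-84)) + 25962 = ((-4 + (-10)**2)/35 - 12/(-84)) + 25962 = ((-4 + 100)*(1/35) - 12*(-1/84)) + 25962 = (96*(1/35) + 1/7) + 25962 = (96/35 + 1/7) + 25962 = 101/35 + 25962 = 908771/35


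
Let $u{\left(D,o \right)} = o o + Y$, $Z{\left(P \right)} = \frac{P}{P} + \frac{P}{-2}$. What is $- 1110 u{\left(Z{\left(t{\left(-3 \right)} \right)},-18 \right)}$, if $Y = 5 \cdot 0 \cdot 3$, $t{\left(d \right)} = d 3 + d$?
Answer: $-359640$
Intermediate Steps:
$t{\left(d \right)} = 4 d$ ($t{\left(d \right)} = 3 d + d = 4 d$)
$Z{\left(P \right)} = 1 - \frac{P}{2}$ ($Z{\left(P \right)} = 1 + P \left(- \frac{1}{2}\right) = 1 - \frac{P}{2}$)
$Y = 0$ ($Y = 0 \cdot 3 = 0$)
$u{\left(D,o \right)} = o^{2}$ ($u{\left(D,o \right)} = o o + 0 = o^{2} + 0 = o^{2}$)
$- 1110 u{\left(Z{\left(t{\left(-3 \right)} \right)},-18 \right)} = - 1110 \left(-18\right)^{2} = \left(-1110\right) 324 = -359640$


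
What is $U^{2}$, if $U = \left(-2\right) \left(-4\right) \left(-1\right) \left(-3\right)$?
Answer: $576$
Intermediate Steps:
$U = 24$ ($U = 8 \left(-1\right) \left(-3\right) = \left(-8\right) \left(-3\right) = 24$)
$U^{2} = 24^{2} = 576$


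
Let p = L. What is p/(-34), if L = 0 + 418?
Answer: -209/17 ≈ -12.294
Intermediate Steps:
L = 418
p = 418
p/(-34) = 418/(-34) = 418*(-1/34) = -209/17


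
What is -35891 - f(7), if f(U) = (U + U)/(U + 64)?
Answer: -2548275/71 ≈ -35891.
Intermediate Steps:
f(U) = 2*U/(64 + U) (f(U) = (2*U)/(64 + U) = 2*U/(64 + U))
-35891 - f(7) = -35891 - 2*7/(64 + 7) = -35891 - 2*7/71 = -35891 - 1*14/71 = -35891 - 14/71 = -2548275/71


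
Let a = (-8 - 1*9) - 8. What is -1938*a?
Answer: 48450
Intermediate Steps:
a = -25 (a = (-8 - 9) - 8 = -17 - 8 = -25)
-1938*a = -1938*(-25) = 48450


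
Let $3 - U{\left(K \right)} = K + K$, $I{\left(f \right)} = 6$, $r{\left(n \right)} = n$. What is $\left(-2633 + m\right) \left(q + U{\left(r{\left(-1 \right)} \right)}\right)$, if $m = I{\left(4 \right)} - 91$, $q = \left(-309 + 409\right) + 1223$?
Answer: $-3609504$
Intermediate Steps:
$q = 1323$ ($q = 100 + 1223 = 1323$)
$m = -85$ ($m = 6 - 91 = -85$)
$U{\left(K \right)} = 3 - 2 K$ ($U{\left(K \right)} = 3 - \left(K + K\right) = 3 - 2 K$)
$\left(-2633 + m\right) \left(q + U{\left(r{\left(-1 \right)} \right)}\right) = \left(-2633 - 85\right) \left(1323 + \left(3 - -2\right)\right) = - 2718 \left(1323 + \left(3 + 2\right)\right) = - 2718 \left(1323 + 5\right) = \left(-2718\right) 1328 = -3609504$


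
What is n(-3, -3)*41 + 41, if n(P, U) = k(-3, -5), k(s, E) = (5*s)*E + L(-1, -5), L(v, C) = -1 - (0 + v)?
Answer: 3116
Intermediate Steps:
L(v, C) = -1 - v
k(s, E) = 5*E*s (k(s, E) = (5*s)*E + (-1 - 1*(-1)) = 5*E*s + (-1 + 1) = 5*E*s + 0 = 5*E*s)
n(P, U) = 75 (n(P, U) = 5*(-5)*(-3) = 75)
n(-3, -3)*41 + 41 = 75*41 + 41 = 3075 + 41 = 3116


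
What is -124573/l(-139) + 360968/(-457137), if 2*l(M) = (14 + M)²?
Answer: -119533980002/7142765625 ≈ -16.735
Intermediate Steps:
l(M) = (14 + M)²/2
-124573/l(-139) + 360968/(-457137) = -124573*2/(14 - 139)² + 360968/(-457137) = -124573/((½)*(-125)²) + 360968*(-1/457137) = -124573/((½)*15625) - 360968/457137 = -124573/15625/2 - 360968/457137 = -124573*2/15625 - 360968/457137 = -249146/15625 - 360968/457137 = -119533980002/7142765625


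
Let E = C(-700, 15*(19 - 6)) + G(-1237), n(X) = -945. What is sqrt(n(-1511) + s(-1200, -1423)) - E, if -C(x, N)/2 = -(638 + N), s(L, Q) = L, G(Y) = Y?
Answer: -429 + I*sqrt(2145) ≈ -429.0 + 46.314*I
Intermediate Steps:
C(x, N) = 1276 + 2*N (C(x, N) = -(-2)*(638 + N) = -2*(-638 - N) = 1276 + 2*N)
E = 429 (E = (1276 + 2*(15*(19 - 6))) - 1237 = (1276 + 2*(15*13)) - 1237 = (1276 + 2*195) - 1237 = (1276 + 390) - 1237 = 1666 - 1237 = 429)
sqrt(n(-1511) + s(-1200, -1423)) - E = sqrt(-945 - 1200) - 1*429 = sqrt(-2145) - 429 = I*sqrt(2145) - 429 = -429 + I*sqrt(2145)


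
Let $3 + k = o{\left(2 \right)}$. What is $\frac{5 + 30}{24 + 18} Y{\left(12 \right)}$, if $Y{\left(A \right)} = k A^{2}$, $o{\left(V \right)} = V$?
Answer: $-120$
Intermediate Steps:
$k = -1$ ($k = -3 + 2 = -1$)
$Y{\left(A \right)} = - A^{2}$
$\frac{5 + 30}{24 + 18} Y{\left(12 \right)} = \frac{5 + 30}{24 + 18} \left(- 12^{2}\right) = \frac{35}{42} \left(\left(-1\right) 144\right) = 35 \cdot \frac{1}{42} \left(-144\right) = \frac{5}{6} \left(-144\right) = -120$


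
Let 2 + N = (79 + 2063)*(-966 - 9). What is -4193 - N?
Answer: 2084259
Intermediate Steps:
N = -2088452 (N = -2 + (79 + 2063)*(-966 - 9) = -2 + 2142*(-975) = -2 - 2088450 = -2088452)
-4193 - N = -4193 - 1*(-2088452) = -4193 + 2088452 = 2084259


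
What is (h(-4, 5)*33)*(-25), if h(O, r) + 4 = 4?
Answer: 0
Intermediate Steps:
h(O, r) = 0 (h(O, r) = -4 + 4 = 0)
(h(-4, 5)*33)*(-25) = (0*33)*(-25) = 0*(-25) = 0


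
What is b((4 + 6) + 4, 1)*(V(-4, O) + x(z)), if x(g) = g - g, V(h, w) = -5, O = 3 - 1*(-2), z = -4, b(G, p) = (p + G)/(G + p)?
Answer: -5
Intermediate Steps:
b(G, p) = 1 (b(G, p) = (G + p)/(G + p) = 1)
O = 5 (O = 3 + 2 = 5)
x(g) = 0
b((4 + 6) + 4, 1)*(V(-4, O) + x(z)) = 1*(-5 + 0) = 1*(-5) = -5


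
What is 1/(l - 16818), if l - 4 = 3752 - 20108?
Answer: -1/33170 ≈ -3.0148e-5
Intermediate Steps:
l = -16352 (l = 4 + (3752 - 20108) = 4 - 16356 = -16352)
1/(l - 16818) = 1/(-16352 - 16818) = 1/(-33170) = -1/33170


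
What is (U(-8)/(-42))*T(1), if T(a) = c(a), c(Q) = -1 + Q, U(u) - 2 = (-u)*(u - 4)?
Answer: 0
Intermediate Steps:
U(u) = 2 - u*(-4 + u) (U(u) = 2 + (-u)*(u - 4) = 2 + (-u)*(-4 + u) = 2 - u*(-4 + u))
T(a) = -1 + a
(U(-8)/(-42))*T(1) = ((2 - 1*(-8)² + 4*(-8))/(-42))*(-1 + 1) = ((2 - 1*64 - 32)*(-1/42))*0 = ((2 - 64 - 32)*(-1/42))*0 = -94*(-1/42)*0 = (47/21)*0 = 0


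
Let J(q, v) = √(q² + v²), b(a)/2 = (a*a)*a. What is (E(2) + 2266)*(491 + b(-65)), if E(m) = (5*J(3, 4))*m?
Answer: -1270925844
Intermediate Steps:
b(a) = 2*a³ (b(a) = 2*((a*a)*a) = 2*(a²*a) = 2*a³)
E(m) = 25*m (E(m) = (5*√(3² + 4²))*m = (5*√(9 + 16))*m = (5*√25)*m = (5*5)*m = 25*m)
(E(2) + 2266)*(491 + b(-65)) = (25*2 + 2266)*(491 + 2*(-65)³) = (50 + 2266)*(491 + 2*(-274625)) = 2316*(491 - 549250) = 2316*(-548759) = -1270925844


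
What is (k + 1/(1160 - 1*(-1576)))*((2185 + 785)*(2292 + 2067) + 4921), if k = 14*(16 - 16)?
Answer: 12951151/2736 ≈ 4733.6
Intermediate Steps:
k = 0 (k = 14*0 = 0)
(k + 1/(1160 - 1*(-1576)))*((2185 + 785)*(2292 + 2067) + 4921) = (0 + 1/(1160 - 1*(-1576)))*((2185 + 785)*(2292 + 2067) + 4921) = (0 + 1/(1160 + 1576))*(2970*4359 + 4921) = (0 + 1/2736)*(12946230 + 4921) = (0 + 1/2736)*12951151 = (1/2736)*12951151 = 12951151/2736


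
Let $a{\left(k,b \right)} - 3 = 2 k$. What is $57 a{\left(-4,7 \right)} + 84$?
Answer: $-201$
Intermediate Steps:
$a{\left(k,b \right)} = 3 + 2 k$
$57 a{\left(-4,7 \right)} + 84 = 57 \left(3 + 2 \left(-4\right)\right) + 84 = 57 \left(3 - 8\right) + 84 = 57 \left(-5\right) + 84 = -285 + 84 = -201$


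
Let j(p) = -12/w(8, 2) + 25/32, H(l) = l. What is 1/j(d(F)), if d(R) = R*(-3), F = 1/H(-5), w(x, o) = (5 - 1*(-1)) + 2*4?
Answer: -224/17 ≈ -13.176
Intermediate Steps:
w(x, o) = 14 (w(x, o) = (5 + 1) + 8 = 6 + 8 = 14)
F = -1/5 (F = 1/(-5) = -1/5 ≈ -0.20000)
d(R) = -3*R
j(p) = -17/224 (j(p) = -12/14 + 25/32 = -12*1/14 + 25*(1/32) = -6/7 + 25/32 = -17/224)
1/j(d(F)) = 1/(-17/224) = -224/17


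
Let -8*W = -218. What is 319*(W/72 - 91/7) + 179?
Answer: -1108013/288 ≈ -3847.3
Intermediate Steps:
W = 109/4 (W = -⅛*(-218) = 109/4 ≈ 27.250)
319*(W/72 - 91/7) + 179 = 319*((109/4)/72 - 91/7) + 179 = 319*((109/4)*(1/72) - 91*⅐) + 179 = 319*(109/288 - 13) + 179 = 319*(-3635/288) + 179 = -1159565/288 + 179 = -1108013/288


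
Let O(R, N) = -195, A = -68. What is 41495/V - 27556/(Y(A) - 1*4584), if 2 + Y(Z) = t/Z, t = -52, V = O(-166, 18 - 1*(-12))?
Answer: -209543041/1013337 ≈ -206.79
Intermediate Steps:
V = -195
Y(Z) = -2 - 52/Z
41495/V - 27556/(Y(A) - 1*4584) = 41495/(-195) - 27556/((-2 - 52/(-68)) - 1*4584) = 41495*(-1/195) - 27556/((-2 - 52*(-1/68)) - 4584) = -8299/39 - 27556/((-2 + 13/17) - 4584) = -8299/39 - 27556/(-21/17 - 4584) = -8299/39 - 27556/(-77949/17) = -8299/39 - 27556*(-17/77949) = -8299/39 + 468452/77949 = -209543041/1013337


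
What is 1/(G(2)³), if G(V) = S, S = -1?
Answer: -1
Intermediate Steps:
G(V) = -1
1/(G(2)³) = 1/((-1)³) = 1/(-1) = -1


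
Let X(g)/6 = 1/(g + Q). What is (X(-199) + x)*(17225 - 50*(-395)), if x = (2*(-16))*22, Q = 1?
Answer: -286346725/11 ≈ -2.6032e+7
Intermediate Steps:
X(g) = 6/(1 + g) (X(g) = 6/(g + 1) = 6/(1 + g))
x = -704 (x = -32*22 = -704)
(X(-199) + x)*(17225 - 50*(-395)) = (6/(1 - 199) - 704)*(17225 - 50*(-395)) = (6/(-198) - 704)*(17225 + 19750) = (6*(-1/198) - 704)*36975 = (-1/33 - 704)*36975 = -23233/33*36975 = -286346725/11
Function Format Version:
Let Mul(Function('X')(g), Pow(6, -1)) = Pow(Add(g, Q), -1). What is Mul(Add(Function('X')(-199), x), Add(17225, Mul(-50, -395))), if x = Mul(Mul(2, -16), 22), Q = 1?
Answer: Rational(-286346725, 11) ≈ -2.6032e+7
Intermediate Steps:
Function('X')(g) = Mul(6, Pow(Add(1, g), -1)) (Function('X')(g) = Mul(6, Pow(Add(g, 1), -1)) = Mul(6, Pow(Add(1, g), -1)))
x = -704 (x = Mul(-32, 22) = -704)
Mul(Add(Function('X')(-199), x), Add(17225, Mul(-50, -395))) = Mul(Add(Mul(6, Pow(Add(1, -199), -1)), -704), Add(17225, Mul(-50, -395))) = Mul(Add(Mul(6, Pow(-198, -1)), -704), Add(17225, 19750)) = Mul(Add(Mul(6, Rational(-1, 198)), -704), 36975) = Mul(Add(Rational(-1, 33), -704), 36975) = Mul(Rational(-23233, 33), 36975) = Rational(-286346725, 11)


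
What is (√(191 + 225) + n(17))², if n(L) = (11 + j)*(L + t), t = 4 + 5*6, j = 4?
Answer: 585641 + 6120*√26 ≈ 6.1685e+5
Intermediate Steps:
t = 34 (t = 4 + 30 = 34)
n(L) = 510 + 15*L (n(L) = (11 + 4)*(L + 34) = 15*(34 + L) = 510 + 15*L)
(√(191 + 225) + n(17))² = (√(191 + 225) + (510 + 15*17))² = (√416 + (510 + 255))² = (4*√26 + 765)² = (765 + 4*√26)²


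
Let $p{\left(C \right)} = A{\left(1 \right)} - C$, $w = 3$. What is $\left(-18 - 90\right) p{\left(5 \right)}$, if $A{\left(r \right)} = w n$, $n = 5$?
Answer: $-1080$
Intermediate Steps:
$A{\left(r \right)} = 15$ ($A{\left(r \right)} = 3 \cdot 5 = 15$)
$p{\left(C \right)} = 15 - C$
$\left(-18 - 90\right) p{\left(5 \right)} = \left(-18 - 90\right) \left(15 - 5\right) = - 108 \left(15 - 5\right) = \left(-108\right) 10 = -1080$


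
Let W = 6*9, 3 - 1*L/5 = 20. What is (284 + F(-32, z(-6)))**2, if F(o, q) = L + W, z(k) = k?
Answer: 64009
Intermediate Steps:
L = -85 (L = 15 - 5*20 = 15 - 100 = -85)
W = 54
F(o, q) = -31 (F(o, q) = -85 + 54 = -31)
(284 + F(-32, z(-6)))**2 = (284 - 31)**2 = 253**2 = 64009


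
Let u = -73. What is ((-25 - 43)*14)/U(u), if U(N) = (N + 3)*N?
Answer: -68/365 ≈ -0.18630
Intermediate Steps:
U(N) = N*(3 + N) (U(N) = (3 + N)*N = N*(3 + N))
((-25 - 43)*14)/U(u) = ((-25 - 43)*14)/((-73*(3 - 73))) = (-68*14)/((-73*(-70))) = -952/5110 = -952*1/5110 = -68/365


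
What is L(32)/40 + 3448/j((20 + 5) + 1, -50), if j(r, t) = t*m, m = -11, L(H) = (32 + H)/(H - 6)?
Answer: 22632/3575 ≈ 6.3306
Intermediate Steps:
L(H) = (32 + H)/(-6 + H)
j(r, t) = -11*t (j(r, t) = t*(-11) = -11*t)
L(32)/40 + 3448/j((20 + 5) + 1, -50) = ((32 + 32)/(-6 + 32))/40 + 3448/((-11*(-50))) = (64/26)*(1/40) + 3448/550 = ((1/26)*64)*(1/40) + 3448*(1/550) = (32/13)*(1/40) + 1724/275 = 4/65 + 1724/275 = 22632/3575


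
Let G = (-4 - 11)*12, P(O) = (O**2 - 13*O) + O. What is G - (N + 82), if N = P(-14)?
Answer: -626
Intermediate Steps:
P(O) = O**2 - 12*O
N = 364 (N = -14*(-12 - 14) = -14*(-26) = 364)
G = -180 (G = -15*12 = -180)
G - (N + 82) = -180 - (364 + 82) = -180 - 1*446 = -180 - 446 = -626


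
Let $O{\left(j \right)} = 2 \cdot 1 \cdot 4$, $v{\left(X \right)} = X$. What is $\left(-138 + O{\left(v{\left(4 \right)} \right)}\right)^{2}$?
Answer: $16900$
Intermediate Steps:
$O{\left(j \right)} = 8$ ($O{\left(j \right)} = 2 \cdot 4 = 8$)
$\left(-138 + O{\left(v{\left(4 \right)} \right)}\right)^{2} = \left(-138 + 8\right)^{2} = \left(-130\right)^{2} = 16900$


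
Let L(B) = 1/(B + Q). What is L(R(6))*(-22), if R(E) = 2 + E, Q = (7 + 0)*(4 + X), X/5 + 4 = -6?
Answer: 11/157 ≈ 0.070064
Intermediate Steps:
X = -50 (X = -20 + 5*(-6) = -20 - 30 = -50)
Q = -322 (Q = (7 + 0)*(4 - 50) = 7*(-46) = -322)
L(B) = 1/(-322 + B) (L(B) = 1/(B - 322) = 1/(-322 + B))
L(R(6))*(-22) = -22/(-322 + (2 + 6)) = -22/(-322 + 8) = -22/(-314) = -1/314*(-22) = 11/157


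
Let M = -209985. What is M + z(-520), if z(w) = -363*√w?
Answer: -209985 - 726*I*√130 ≈ -2.0999e+5 - 8277.7*I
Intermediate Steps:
M + z(-520) = -209985 - 726*I*√130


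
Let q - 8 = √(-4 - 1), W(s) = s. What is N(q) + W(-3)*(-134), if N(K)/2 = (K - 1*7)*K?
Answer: 408 + 18*I*√5 ≈ 408.0 + 40.249*I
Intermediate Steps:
q = 8 + I*√5 (q = 8 + √(-4 - 1) = 8 + √(-5) = 8 + I*√5 ≈ 8.0 + 2.2361*I)
N(K) = 2*K*(-7 + K) (N(K) = 2*((K - 1*7)*K) = 2*((K - 7)*K) = 2*((-7 + K)*K) = 2*(K*(-7 + K)) = 2*K*(-7 + K))
N(q) + W(-3)*(-134) = 2*(8 + I*√5)*(-7 + (8 + I*√5)) - 3*(-134) = 2*(8 + I*√5)*(1 + I*√5) + 402 = 2*(1 + I*√5)*(8 + I*√5) + 402 = 402 + 2*(1 + I*√5)*(8 + I*√5)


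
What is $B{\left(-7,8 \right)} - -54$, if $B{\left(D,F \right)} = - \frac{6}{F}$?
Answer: $\frac{213}{4} \approx 53.25$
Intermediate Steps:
$B{\left(-7,8 \right)} - -54 = - \frac{6}{8} - -54 = \left(-6\right) \frac{1}{8} + 54 = - \frac{3}{4} + 54 = \frac{213}{4}$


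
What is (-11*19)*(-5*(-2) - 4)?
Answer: -1254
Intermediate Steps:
(-11*19)*(-5*(-2) - 4) = -209*(10 - 4) = -209*6 = -1254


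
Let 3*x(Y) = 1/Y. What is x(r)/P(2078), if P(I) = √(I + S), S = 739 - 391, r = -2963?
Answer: -√2426/21564714 ≈ -2.2840e-6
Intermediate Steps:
S = 348
x(Y) = 1/(3*Y)
P(I) = √(348 + I) (P(I) = √(I + 348) = √(348 + I))
x(r)/P(2078) = ((⅓)/(-2963))/(√(348 + 2078)) = ((⅓)*(-1/2963))/(√2426) = -√2426/21564714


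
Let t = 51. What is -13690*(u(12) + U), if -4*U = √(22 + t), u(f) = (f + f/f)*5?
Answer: -889850 + 6845*√73/2 ≈ -8.6061e+5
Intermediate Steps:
u(f) = 5 + 5*f (u(f) = (f + 1)*5 = (1 + f)*5 = 5 + 5*f)
U = -√73/4 (U = -√(22 + 51)/4 = -√73/4 ≈ -2.1360)
-13690*(u(12) + U) = -13690*((5 + 5*12) - √73/4) = -13690*((5 + 60) - √73/4) = -13690*(65 - √73/4) = -889850 + 6845*√73/2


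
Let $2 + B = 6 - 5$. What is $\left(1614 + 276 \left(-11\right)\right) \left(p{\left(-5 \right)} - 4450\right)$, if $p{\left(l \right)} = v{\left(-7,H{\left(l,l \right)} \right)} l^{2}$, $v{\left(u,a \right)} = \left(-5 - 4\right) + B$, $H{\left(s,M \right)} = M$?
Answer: $6683400$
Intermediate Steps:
$B = -1$ ($B = -2 + \left(6 - 5\right) = -2 + 1 = -1$)
$v{\left(u,a \right)} = -10$ ($v{\left(u,a \right)} = \left(-5 - 4\right) - 1 = -9 - 1 = -10$)
$p{\left(l \right)} = - 10 l^{2}$
$\left(1614 + 276 \left(-11\right)\right) \left(p{\left(-5 \right)} - 4450\right) = \left(1614 + 276 \left(-11\right)\right) \left(- 10 \left(-5\right)^{2} - 4450\right) = \left(1614 - 3036\right) \left(\left(-10\right) 25 - 4450\right) = - 1422 \left(-250 - 4450\right) = \left(-1422\right) \left(-4700\right) = 6683400$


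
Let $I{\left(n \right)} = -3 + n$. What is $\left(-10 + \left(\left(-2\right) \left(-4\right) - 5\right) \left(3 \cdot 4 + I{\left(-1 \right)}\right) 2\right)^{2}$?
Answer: $1444$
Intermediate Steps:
$\left(-10 + \left(\left(-2\right) \left(-4\right) - 5\right) \left(3 \cdot 4 + I{\left(-1 \right)}\right) 2\right)^{2} = \left(-10 + \left(\left(-2\right) \left(-4\right) - 5\right) \left(3 \cdot 4 - 4\right) 2\right)^{2} = \left(-10 + \left(8 - 5\right) \left(12 - 4\right) 2\right)^{2} = \left(-10 + 3 \cdot 8 \cdot 2\right)^{2} = \left(-10 + 24 \cdot 2\right)^{2} = \left(-10 + 48\right)^{2} = 38^{2} = 1444$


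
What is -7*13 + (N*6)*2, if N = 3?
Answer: -55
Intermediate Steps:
-7*13 + (N*6)*2 = -7*13 + (3*6)*2 = -91 + 18*2 = -91 + 36 = -55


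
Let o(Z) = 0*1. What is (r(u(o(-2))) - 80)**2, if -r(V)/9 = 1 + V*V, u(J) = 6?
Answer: 170569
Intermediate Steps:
o(Z) = 0
r(V) = -9 - 9*V**2 (r(V) = -9*(1 + V*V) = -9*(1 + V**2) = -9 - 9*V**2)
(r(u(o(-2))) - 80)**2 = ((-9 - 9*6**2) - 80)**2 = ((-9 - 9*36) - 80)**2 = ((-9 - 324) - 80)**2 = (-333 - 80)**2 = (-413)**2 = 170569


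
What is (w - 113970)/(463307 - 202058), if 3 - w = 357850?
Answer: -471817/261249 ≈ -1.8060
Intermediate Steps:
w = -357847 (w = 3 - 1*357850 = 3 - 357850 = -357847)
(w - 113970)/(463307 - 202058) = (-357847 - 113970)/(463307 - 202058) = -471817/261249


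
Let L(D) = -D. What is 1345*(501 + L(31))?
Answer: 632150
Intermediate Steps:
1345*(501 + L(31)) = 1345*(501 - 1*31) = 1345*(501 - 31) = 1345*470 = 632150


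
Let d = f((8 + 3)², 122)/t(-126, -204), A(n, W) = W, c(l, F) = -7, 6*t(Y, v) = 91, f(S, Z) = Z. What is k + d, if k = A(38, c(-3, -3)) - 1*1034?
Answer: -93999/91 ≈ -1033.0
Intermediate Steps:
t(Y, v) = 91/6 (t(Y, v) = (⅙)*91 = 91/6)
d = 732/91 (d = 122/(91/6) = 122*(6/91) = 732/91 ≈ 8.0440)
k = -1041 (k = -7 - 1*1034 = -7 - 1034 = -1041)
k + d = -1041 + 732/91 = -93999/91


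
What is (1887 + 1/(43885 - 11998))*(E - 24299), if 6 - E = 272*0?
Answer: -1461728515610/31887 ≈ -4.5841e+7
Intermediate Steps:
E = 6 (E = 6 - 272*0 = 6 - 1*0 = 6 + 0 = 6)
(1887 + 1/(43885 - 11998))*(E - 24299) = (1887 + 1/(43885 - 11998))*(6 - 24299) = (1887 + 1/31887)*(-24293) = (60170770/31887)*(-24293) = -1461728515610/31887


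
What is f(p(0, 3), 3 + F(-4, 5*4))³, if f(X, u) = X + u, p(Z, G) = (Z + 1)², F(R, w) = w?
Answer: 13824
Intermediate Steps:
p(Z, G) = (1 + Z)²
f(p(0, 3), 3 + F(-4, 5*4))³ = ((1 + 0)² + (3 + 5*4))³ = (1² + (3 + 20))³ = (1 + 23)³ = 24³ = 13824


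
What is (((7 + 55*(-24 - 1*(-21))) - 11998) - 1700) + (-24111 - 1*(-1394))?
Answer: -36573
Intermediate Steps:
(((7 + 55*(-24 - 1*(-21))) - 11998) - 1700) + (-24111 - 1*(-1394)) = (((7 + 55*(-24 + 21)) - 11998) - 1700) + (-24111 + 1394) = (((7 + 55*(-3)) - 11998) - 1700) - 22717 = (((7 - 165) - 11998) - 1700) - 22717 = ((-158 - 11998) - 1700) - 22717 = (-12156 - 1700) - 22717 = -13856 - 22717 = -36573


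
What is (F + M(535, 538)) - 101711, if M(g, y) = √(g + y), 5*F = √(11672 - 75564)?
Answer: -101711 + √1073 + 2*I*√15973/5 ≈ -1.0168e+5 + 50.554*I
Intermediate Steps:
F = 2*I*√15973/5 (F = √(11672 - 75564)/5 = √(-63892)/5 = (2*I*√15973)/5 = 2*I*√15973/5 ≈ 50.554*I)
(F + M(535, 538)) - 101711 = (2*I*√15973/5 + √(535 + 538)) - 101711 = (2*I*√15973/5 + √1073) - 101711 = (√1073 + 2*I*√15973/5) - 101711 = -101711 + √1073 + 2*I*√15973/5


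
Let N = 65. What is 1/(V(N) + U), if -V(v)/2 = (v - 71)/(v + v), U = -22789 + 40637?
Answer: 65/1160126 ≈ 5.6028e-5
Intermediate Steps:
U = 17848
V(v) = -(-71 + v)/v (V(v) = -2*(v - 71)/(v + v) = -2*(-71 + v)/(2*v) = -2*(-71 + v)*1/(2*v) = -(-71 + v)/v)
1/(V(N) + U) = 1/((71 - 1*65)/65 + 17848) = 1/((71 - 65)/65 + 17848) = 1/((1/65)*6 + 17848) = 1/(6/65 + 17848) = 1/(1160126/65) = 65/1160126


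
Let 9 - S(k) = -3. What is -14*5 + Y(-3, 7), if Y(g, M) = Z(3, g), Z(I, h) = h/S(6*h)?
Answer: -281/4 ≈ -70.250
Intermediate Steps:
S(k) = 12 (S(k) = 9 - 1*(-3) = 9 + 3 = 12)
Z(I, h) = h/12
Y(g, M) = g/12
-14*5 + Y(-3, 7) = -14*5 + (1/12)*(-3) = -70 - 1/4 = -281/4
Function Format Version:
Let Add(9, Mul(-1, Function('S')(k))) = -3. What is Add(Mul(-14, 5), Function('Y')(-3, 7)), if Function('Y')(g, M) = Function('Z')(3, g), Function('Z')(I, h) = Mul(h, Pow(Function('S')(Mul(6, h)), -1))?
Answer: Rational(-281, 4) ≈ -70.250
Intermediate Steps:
Function('S')(k) = 12 (Function('S')(k) = Add(9, Mul(-1, -3)) = Add(9, 3) = 12)
Function('Z')(I, h) = Mul(Rational(1, 12), h) (Function('Z')(I, h) = Mul(h, Pow(12, -1)) = Mul(h, Rational(1, 12)) = Mul(Rational(1, 12), h))
Function('Y')(g, M) = Mul(Rational(1, 12), g)
Add(Mul(-14, 5), Function('Y')(-3, 7)) = Add(Mul(-14, 5), Mul(Rational(1, 12), -3)) = Add(-70, Rational(-1, 4)) = Rational(-281, 4)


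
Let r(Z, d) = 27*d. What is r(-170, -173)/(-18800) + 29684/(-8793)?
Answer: -516987097/165308400 ≈ -3.1274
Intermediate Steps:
r(-170, -173)/(-18800) + 29684/(-8793) = (27*(-173))/(-18800) + 29684/(-8793) = -4671*(-1/18800) + 29684*(-1/8793) = 4671/18800 - 29684/8793 = -516987097/165308400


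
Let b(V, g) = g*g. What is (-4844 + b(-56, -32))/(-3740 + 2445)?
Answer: 764/259 ≈ 2.9498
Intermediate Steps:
b(V, g) = g²
(-4844 + b(-56, -32))/(-3740 + 2445) = (-4844 + (-32)²)/(-3740 + 2445) = (-4844 + 1024)/(-1295) = -3820*(-1/1295) = 764/259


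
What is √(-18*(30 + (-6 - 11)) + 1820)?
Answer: √1586 ≈ 39.825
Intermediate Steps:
√(-18*(30 + (-6 - 11)) + 1820) = √(-18*(30 - 17) + 1820) = √(-18*13 + 1820) = √(-234 + 1820) = √1586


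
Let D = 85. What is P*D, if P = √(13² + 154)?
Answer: 85*√323 ≈ 1527.6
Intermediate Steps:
P = √323 (P = √(169 + 154) = √323 ≈ 17.972)
P*D = √323*85 = 85*√323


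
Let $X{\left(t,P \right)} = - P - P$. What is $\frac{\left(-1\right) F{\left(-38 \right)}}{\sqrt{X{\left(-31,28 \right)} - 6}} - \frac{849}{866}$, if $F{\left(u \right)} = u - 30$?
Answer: $- \frac{849}{866} - \frac{34 i \sqrt{62}}{31} \approx -0.98037 - 8.636 i$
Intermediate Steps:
$X{\left(t,P \right)} = - 2 P$
$F{\left(u \right)} = -30 + u$
$\frac{\left(-1\right) F{\left(-38 \right)}}{\sqrt{X{\left(-31,28 \right)} - 6}} - \frac{849}{866} = \frac{\left(-1\right) \left(-30 - 38\right)}{\sqrt{\left(-2\right) 28 - 6}} - \frac{849}{866} = \frac{\left(-1\right) \left(-68\right)}{\sqrt{-56 - 6}} - \frac{849}{866} = \frac{68}{\sqrt{-62}} - \frac{849}{866} = \frac{68}{i \sqrt{62}} - \frac{849}{866} = 68 \left(- \frac{i \sqrt{62}}{62}\right) - \frac{849}{866} = - \frac{34 i \sqrt{62}}{31} - \frac{849}{866} = - \frac{849}{866} - \frac{34 i \sqrt{62}}{31}$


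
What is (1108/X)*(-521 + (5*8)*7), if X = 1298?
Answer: -133514/649 ≈ -205.72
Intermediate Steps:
(1108/X)*(-521 + (5*8)*7) = (1108/1298)*(-521 + (5*8)*7) = (1108*(1/1298))*(-521 + 40*7) = 554*(-521 + 280)/649 = (554/649)*(-241) = -133514/649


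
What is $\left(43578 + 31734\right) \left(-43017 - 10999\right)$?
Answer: $-4068052992$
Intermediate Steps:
$\left(43578 + 31734\right) \left(-43017 - 10999\right) = 75312 \left(-54016\right) = -4068052992$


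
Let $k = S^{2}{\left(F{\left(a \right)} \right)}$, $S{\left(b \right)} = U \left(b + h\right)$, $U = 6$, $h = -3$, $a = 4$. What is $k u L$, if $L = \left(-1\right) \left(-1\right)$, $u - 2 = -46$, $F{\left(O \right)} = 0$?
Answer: $-14256$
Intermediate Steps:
$u = -44$ ($u = 2 - 46 = -44$)
$S{\left(b \right)} = -18 + 6 b$ ($S{\left(b \right)} = 6 \left(b - 3\right) = 6 \left(-3 + b\right) = -18 + 6 b$)
$L = 1$
$k = 324$ ($k = \left(-18 + 6 \cdot 0\right)^{2} = \left(-18 + 0\right)^{2} = \left(-18\right)^{2} = 324$)
$k u L = 324 \left(-44\right) 1 = \left(-14256\right) 1 = -14256$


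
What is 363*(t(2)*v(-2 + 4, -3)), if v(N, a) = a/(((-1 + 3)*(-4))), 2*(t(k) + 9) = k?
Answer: -1089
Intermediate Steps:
t(k) = -9 + k/2
v(N, a) = -a/8 (v(N, a) = a/((2*(-4))) = a/(-8) = a*(-⅛) = -a/8)
363*(t(2)*v(-2 + 4, -3)) = 363*((-9 + (½)*2)*(-⅛*(-3))) = 363*((-9 + 1)*(3/8)) = 363*(-8*3/8) = 363*(-3) = -1089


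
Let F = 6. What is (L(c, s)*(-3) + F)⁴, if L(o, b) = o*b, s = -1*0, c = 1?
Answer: 1296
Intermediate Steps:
s = 0
L(o, b) = b*o
(L(c, s)*(-3) + F)⁴ = ((0*1)*(-3) + 6)⁴ = (0*(-3) + 6)⁴ = (0 + 6)⁴ = 6⁴ = 1296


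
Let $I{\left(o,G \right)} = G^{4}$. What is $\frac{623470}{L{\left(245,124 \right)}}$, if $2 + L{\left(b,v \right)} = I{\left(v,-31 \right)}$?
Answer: $\frac{623470}{923519} \approx 0.6751$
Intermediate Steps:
$L{\left(b,v \right)} = 923519$ ($L{\left(b,v \right)} = -2 + \left(-31\right)^{4} = -2 + 923521 = 923519$)
$\frac{623470}{L{\left(245,124 \right)}} = \frac{623470}{923519}$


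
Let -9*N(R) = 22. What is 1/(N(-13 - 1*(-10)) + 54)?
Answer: 9/464 ≈ 0.019397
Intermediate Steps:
N(R) = -22/9 (N(R) = -1/9*22 = -22/9)
1/(N(-13 - 1*(-10)) + 54) = 1/(-22/9 + 54) = 1/(464/9) = 9/464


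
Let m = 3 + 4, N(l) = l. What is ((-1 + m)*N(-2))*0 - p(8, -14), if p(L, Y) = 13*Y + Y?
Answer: 196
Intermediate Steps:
m = 7
p(L, Y) = 14*Y
((-1 + m)*N(-2))*0 - p(8, -14) = ((-1 + 7)*(-2))*0 - 14*(-14) = (6*(-2))*0 - 1*(-196) = -12*0 + 196 = 0 + 196 = 196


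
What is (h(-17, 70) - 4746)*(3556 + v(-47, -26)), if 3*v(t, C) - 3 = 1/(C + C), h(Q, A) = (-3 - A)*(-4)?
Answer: -1235742257/78 ≈ -1.5843e+7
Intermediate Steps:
h(Q, A) = 12 + 4*A
v(t, C) = 1 + 1/(6*C) (v(t, C) = 1 + 1/(3*(C + C)) = 1 + 1/(3*((2*C))) = 1 + (1/(2*C))/3 = 1 + 1/(6*C))
(h(-17, 70) - 4746)*(3556 + v(-47, -26)) = ((12 + 4*70) - 4746)*(3556 + (⅙ - 26)/(-26)) = ((12 + 280) - 4746)*(3556 - 1/26*(-155/6)) = (292 - 4746)*(3556 + 155/156) = -4454*554891/156 = -1235742257/78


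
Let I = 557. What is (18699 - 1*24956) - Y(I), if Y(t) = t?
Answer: -6814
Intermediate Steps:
(18699 - 1*24956) - Y(I) = (18699 - 1*24956) - 1*557 = (18699 - 24956) - 557 = -6257 - 557 = -6814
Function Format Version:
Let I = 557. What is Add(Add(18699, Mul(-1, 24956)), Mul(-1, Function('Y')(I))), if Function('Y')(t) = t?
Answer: -6814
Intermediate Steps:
Add(Add(18699, Mul(-1, 24956)), Mul(-1, Function('Y')(I))) = Add(Add(18699, Mul(-1, 24956)), Mul(-1, 557)) = Add(Add(18699, -24956), -557) = Add(-6257, -557) = -6814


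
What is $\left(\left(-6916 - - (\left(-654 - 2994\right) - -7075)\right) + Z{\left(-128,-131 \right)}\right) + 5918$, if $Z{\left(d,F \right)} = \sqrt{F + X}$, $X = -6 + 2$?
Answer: $2429 + 3 i \sqrt{15} \approx 2429.0 + 11.619 i$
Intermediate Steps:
$X = -4$
$Z{\left(d,F \right)} = \sqrt{-4 + F}$ ($Z{\left(d,F \right)} = \sqrt{F - 4} = \sqrt{-4 + F}$)
$\left(\left(-6916 - - (\left(-654 - 2994\right) - -7075)\right) + Z{\left(-128,-131 \right)}\right) + 5918 = \left(\left(-6916 - - (\left(-654 - 2994\right) - -7075)\right) + \sqrt{-4 - 131}\right) + 5918 = \left(\left(-6916 - - (\left(-654 - 2994\right) + 7075)\right) + \sqrt{-135}\right) + 5918 = \left(\left(-6916 - - (-3648 + 7075)\right) + 3 i \sqrt{15}\right) + 5918 = \left(\left(-6916 - \left(-1\right) 3427\right) + 3 i \sqrt{15}\right) + 5918 = \left(\left(-6916 - -3427\right) + 3 i \sqrt{15}\right) + 5918 = \left(\left(-6916 + 3427\right) + 3 i \sqrt{15}\right) + 5918 = \left(-3489 + 3 i \sqrt{15}\right) + 5918 = 2429 + 3 i \sqrt{15}$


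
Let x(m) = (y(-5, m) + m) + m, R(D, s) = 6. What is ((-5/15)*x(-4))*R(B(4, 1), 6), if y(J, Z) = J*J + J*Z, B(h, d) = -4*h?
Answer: -74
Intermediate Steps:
y(J, Z) = J² + J*Z
x(m) = 25 - 3*m (x(m) = (-5*(-5 + m) + m) + m = ((25 - 5*m) + m) + m = (25 - 4*m) + m = 25 - 3*m)
((-5/15)*x(-4))*R(B(4, 1), 6) = ((-5/15)*(25 - 3*(-4)))*6 = ((-5*1/15)*(25 + 12))*6 = -⅓*37*6 = -37/3*6 = -74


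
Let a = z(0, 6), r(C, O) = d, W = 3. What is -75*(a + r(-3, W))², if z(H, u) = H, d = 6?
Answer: -2700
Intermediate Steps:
r(C, O) = 6
a = 0
-75*(a + r(-3, W))² = -75*(0 + 6)² = -75*6² = -75*36 = -2700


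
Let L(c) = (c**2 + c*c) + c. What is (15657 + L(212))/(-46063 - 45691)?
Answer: -105757/91754 ≈ -1.1526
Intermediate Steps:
L(c) = c + 2*c**2 (L(c) = (c**2 + c**2) + c = 2*c**2 + c = c + 2*c**2)
(15657 + L(212))/(-46063 - 45691) = (15657 + 212*(1 + 2*212))/(-46063 - 45691) = (15657 + 212*(1 + 424))/(-91754) = (15657 + 212*425)*(-1/91754) = (15657 + 90100)*(-1/91754) = 105757*(-1/91754) = -105757/91754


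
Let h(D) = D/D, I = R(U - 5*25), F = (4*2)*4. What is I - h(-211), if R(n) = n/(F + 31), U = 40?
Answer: -148/63 ≈ -2.3492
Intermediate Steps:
F = 32 (F = 8*4 = 32)
R(n) = n/63 (R(n) = n/(32 + 31) = n/63)
I = -85/63 (I = (40 - 5*25)/63 = (40 - 125)/63 = (1/63)*(-85) = -85/63 ≈ -1.3492)
h(D) = 1
I - h(-211) = -85/63 - 1*1 = -85/63 - 1 = -148/63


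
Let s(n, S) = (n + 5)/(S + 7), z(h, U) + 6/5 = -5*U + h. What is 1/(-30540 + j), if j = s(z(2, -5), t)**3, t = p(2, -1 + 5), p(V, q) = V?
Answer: -91125/2779305236 ≈ -3.2787e-5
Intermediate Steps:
z(h, U) = -6/5 + h - 5*U (z(h, U) = -6/5 + (-5*U + h) = -6/5 + (h - 5*U) = -6/5 + h - 5*U)
t = 2
s(n, S) = (5 + n)/(7 + S)
j = 3652264/91125 (j = ((5 + (-6/5 + 2 - 5*(-5)))/(7 + 2))**3 = ((5 + (-6/5 + 2 + 25))/9)**3 = ((5 + 129/5)/9)**3 = ((1/9)*(154/5))**3 = (154/45)**3 = 3652264/91125 ≈ 40.080)
1/(-30540 + j) = 1/(-30540 + 3652264/91125) = 1/(-2779305236/91125) = -91125/2779305236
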